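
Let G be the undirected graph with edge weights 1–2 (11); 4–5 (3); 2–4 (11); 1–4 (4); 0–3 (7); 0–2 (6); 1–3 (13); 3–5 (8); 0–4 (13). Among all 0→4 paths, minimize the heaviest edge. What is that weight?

Comparing a few candidate routes:
0 -> 3 -> 1 -> 2 -> 4: max(7, 13, 11, 11) = 13
0 -> 2 -> 1 -> 4: max(6, 11, 4) = 11
0 -> 2 -> 4: max(6, 11) = 11
0 -> 4: max(13) = 13
0 -> 3 -> 1 -> 4: max(7, 13, 4) = 13
0 -> 3 -> 5 -> 4: max(7, 8, 3) = 8
Best route has worst link 8.

8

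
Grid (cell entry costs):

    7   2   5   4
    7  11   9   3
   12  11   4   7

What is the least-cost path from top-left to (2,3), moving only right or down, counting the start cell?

28

Cheapest: (0,0) (0,1) (0,2) (0,3) (1,3) (2,3)
  7 + 2 + 5 + 4 + 3 + 7 = 28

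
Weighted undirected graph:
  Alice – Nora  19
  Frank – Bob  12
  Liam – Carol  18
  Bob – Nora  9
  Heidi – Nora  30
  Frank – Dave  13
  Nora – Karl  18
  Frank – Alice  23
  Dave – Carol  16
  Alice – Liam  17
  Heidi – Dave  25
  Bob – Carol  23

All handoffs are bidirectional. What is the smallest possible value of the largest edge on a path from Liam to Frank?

Checking several routes:
Liam→Alice→Nora→Bob→Frank: max(17, 19, 9, 12) = 19
Liam→Carol→Dave→Frank: max(18, 16, 13) = 18
Liam→Carol→Bob→Frank: max(18, 23, 12) = 23
Liam→Carol→Bob→Nora→Alice→Frank: max(18, 23, 9, 19, 23) = 23
Best route has worst link 18.

18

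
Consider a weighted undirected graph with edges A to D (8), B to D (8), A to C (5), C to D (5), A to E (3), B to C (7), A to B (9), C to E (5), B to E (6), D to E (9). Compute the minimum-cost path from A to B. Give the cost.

Comparing a few candidate routes:
A -> D -> B: 8 + 8 = 16
A -> E -> C -> B: 3 + 5 + 7 = 15
A -> C -> B: 5 + 7 = 12
A -> C -> E -> B: 5 + 5 + 6 = 16
A -> B: 9
A -> E -> B: 3 + 6 = 9
The minimum is 9.

9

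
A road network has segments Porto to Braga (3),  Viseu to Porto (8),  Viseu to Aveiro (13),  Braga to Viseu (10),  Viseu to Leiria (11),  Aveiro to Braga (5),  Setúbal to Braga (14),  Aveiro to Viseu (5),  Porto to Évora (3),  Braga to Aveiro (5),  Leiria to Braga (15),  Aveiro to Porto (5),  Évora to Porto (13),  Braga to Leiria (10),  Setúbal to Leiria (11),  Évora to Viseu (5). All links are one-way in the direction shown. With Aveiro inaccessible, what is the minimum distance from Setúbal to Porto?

Candidate routes:
Setúbal-Leiria-Braga-Viseu-Porto: 11 + 15 + 10 + 8 = 44
Setúbal-Braga-Viseu-Porto: 14 + 10 + 8 = 32
Shortest: 32 mi.

32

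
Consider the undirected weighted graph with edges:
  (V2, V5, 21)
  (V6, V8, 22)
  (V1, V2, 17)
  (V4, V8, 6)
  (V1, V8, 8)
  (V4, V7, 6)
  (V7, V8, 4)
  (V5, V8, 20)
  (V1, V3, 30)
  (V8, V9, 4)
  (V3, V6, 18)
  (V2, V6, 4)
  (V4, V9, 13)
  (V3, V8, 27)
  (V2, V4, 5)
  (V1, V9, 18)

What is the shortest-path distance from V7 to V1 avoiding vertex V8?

Paths from V7 to V1 avoiding V8:
V7-V4-V2-V1: 6 + 5 + 17 = 28
V7-V4-V2-V6-V3-V1: 6 + 5 + 4 + 18 + 30 = 63
V7-V4-V9-V1: 6 + 13 + 18 = 37
The minimum is 28.

28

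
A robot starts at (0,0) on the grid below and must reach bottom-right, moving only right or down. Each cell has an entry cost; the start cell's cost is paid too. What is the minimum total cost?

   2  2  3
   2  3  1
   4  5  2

One optimal route is [0,0] -> [0,1] -> [0,2] -> [1,2] -> [2,2].
Its cost is 2 + 2 + 3 + 1 + 2 = 10.

10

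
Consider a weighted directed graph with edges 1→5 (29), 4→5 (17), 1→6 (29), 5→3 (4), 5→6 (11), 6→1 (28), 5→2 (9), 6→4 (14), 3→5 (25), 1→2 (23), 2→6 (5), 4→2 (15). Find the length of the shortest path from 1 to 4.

Paths from 1 to 4:
1 → 6 → 4: 29 + 14 = 43
1 → 5 → 6 → 4: 29 + 11 + 14 = 54
1 → 5 → 2 → 6 → 4: 29 + 9 + 5 + 14 = 57
1 → 2 → 6 → 4: 23 + 5 + 14 = 42
The minimum is 42.

42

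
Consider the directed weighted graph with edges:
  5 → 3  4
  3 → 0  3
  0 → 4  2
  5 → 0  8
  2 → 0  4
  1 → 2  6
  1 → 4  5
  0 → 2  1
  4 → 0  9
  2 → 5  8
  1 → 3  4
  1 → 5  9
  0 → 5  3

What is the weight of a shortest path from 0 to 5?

Candidate routes:
0-2-5: 1 + 8 = 9
0-5: 3
Best route has total 3.

3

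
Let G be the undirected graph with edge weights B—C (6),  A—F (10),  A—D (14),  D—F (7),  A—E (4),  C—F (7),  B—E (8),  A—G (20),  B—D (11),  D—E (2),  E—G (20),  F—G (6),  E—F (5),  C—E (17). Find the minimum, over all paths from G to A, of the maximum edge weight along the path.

Checking several routes:
G→F→A: max(6, 10) = 10
G→F→D→B→E→A: max(6, 7, 11, 8, 4) = 11
G→F→C→B→D→E→A: max(6, 7, 6, 11, 2, 4) = 11
G→F→E→A: max(6, 5, 4) = 6
G→F→D→E→A: max(6, 7, 2, 4) = 7
G→F→C→B→E→A: max(6, 7, 6, 8, 4) = 8
Best route has worst link 6.

6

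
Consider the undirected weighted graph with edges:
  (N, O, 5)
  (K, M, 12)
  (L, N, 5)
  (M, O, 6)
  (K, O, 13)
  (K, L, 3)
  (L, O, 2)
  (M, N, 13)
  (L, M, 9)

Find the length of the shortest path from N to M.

11

Comparing a few candidate routes:
N → L → O → M: 5 + 2 + 6 = 13
N → O → L → M: 5 + 2 + 9 = 16
N → M: 13
N → O → M: 5 + 6 = 11
N → L → M: 5 + 9 = 14
The minimum is 11.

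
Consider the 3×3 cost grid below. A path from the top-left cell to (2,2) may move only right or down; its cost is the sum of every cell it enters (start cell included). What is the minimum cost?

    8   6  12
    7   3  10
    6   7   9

Path (0,0) (0,1) (1,1) (2,1) (2,2): 8 + 6 + 3 + 7 + 9 = 33.
(Top row then right column would cost 45.)

33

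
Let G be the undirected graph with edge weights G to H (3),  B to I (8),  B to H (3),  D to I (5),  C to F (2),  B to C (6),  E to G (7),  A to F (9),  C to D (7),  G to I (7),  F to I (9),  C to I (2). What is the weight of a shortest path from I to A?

13

Comparing a few candidate routes:
I-D-C-F-A: 5 + 7 + 2 + 9 = 23
I-F-A: 9 + 9 = 18
I-B-C-F-A: 8 + 6 + 2 + 9 = 25
I-C-F-A: 2 + 2 + 9 = 13
Best route has total 13.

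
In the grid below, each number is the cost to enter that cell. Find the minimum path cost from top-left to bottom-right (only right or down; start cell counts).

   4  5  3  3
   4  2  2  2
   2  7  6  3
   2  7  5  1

18

Take (0,0) → (1,0) → (1,1) → (1,2) → (1,3) → (2,3) → (3,3) for a total of 4 + 4 + 2 + 2 + 2 + 3 + 1 = 18.
For comparison, the top-then-right route costs 21.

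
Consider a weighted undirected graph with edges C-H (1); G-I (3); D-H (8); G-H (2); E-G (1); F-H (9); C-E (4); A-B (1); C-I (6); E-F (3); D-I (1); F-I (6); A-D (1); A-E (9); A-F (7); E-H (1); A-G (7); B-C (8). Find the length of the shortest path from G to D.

Checking several routes:
G → E → H → D: 1 + 1 + 8 = 10
G → E → H → C → I → D: 1 + 1 + 1 + 6 + 1 = 10
G → I → D: 3 + 1 = 4
G → A → D: 7 + 1 = 8
Best route has total 4.

4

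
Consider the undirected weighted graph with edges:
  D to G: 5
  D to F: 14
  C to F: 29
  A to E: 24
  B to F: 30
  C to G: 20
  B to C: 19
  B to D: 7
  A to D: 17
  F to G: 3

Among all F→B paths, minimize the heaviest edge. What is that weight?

7

Checking several routes:
F-D-B: max(14, 7) = 14
F-G-D-B: max(3, 5, 7) = 7
F-D-G-C-B: max(14, 5, 20, 19) = 20
Smallest bottleneck: 7.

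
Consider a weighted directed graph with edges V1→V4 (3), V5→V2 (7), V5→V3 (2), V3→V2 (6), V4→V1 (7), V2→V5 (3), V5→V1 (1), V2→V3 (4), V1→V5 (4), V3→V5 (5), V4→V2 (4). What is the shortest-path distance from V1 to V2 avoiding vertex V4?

11

Candidate routes:
V1 → V5 → V3 → V2: 4 + 2 + 6 = 12
V1 → V5 → V2: 4 + 7 = 11
Best route has total 11.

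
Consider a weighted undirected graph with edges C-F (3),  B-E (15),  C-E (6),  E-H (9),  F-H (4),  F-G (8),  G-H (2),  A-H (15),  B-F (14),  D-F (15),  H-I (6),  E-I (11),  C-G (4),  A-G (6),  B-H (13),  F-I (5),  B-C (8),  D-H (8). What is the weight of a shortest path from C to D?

14

Checking several routes:
C→E→H→D: 6 + 9 + 8 = 23
C→G→H→D: 4 + 2 + 8 = 14
C→F→I→H→D: 3 + 5 + 6 + 8 = 22
C→F→G→H→D: 3 + 8 + 2 + 8 = 21
C→F→D: 3 + 15 = 18
C→F→H→D: 3 + 4 + 8 = 15
Shortest: 14.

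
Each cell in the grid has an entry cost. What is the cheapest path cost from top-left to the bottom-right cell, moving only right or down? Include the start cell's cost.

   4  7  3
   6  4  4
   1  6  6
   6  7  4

Best path: (0,0) (1,0) (2,0) (2,1) (2,2) (3,2)
Cost: 4 + 6 + 1 + 6 + 6 + 4 = 27
(Top row then right column would cost 28.)

27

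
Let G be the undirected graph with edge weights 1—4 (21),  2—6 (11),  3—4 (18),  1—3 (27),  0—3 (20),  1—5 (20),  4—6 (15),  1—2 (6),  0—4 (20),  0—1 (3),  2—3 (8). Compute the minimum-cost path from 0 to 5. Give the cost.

Checking several routes:
0-3-2-1-5: 20 + 8 + 6 + 20 = 54
0-4-1-5: 20 + 21 + 20 = 61
0-1-5: 3 + 20 = 23
0-3-1-5: 20 + 27 + 20 = 67
Shortest: 23.

23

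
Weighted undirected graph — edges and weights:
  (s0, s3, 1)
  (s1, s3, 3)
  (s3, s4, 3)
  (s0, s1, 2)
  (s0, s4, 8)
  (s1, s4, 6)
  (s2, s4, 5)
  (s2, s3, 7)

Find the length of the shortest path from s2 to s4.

5

Some routes from s2 to s4:
s2 - s3 - s4: 7 + 3 = 10
s2 - s3 - s0 - s1 - s4: 7 + 1 + 2 + 6 = 16
s2 - s4: 5
s2 - s3 - s1 - s4: 7 + 3 + 6 = 16
Best route has total 5.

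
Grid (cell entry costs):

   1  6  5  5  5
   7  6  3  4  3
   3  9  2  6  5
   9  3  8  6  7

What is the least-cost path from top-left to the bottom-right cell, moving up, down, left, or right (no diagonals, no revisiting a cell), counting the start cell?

34

Take [0,0] [0,1] [0,2] [1,2] [1,3] [1,4] [2,4] [3,4] for a total of 1 + 6 + 5 + 3 + 4 + 3 + 5 + 7 = 34.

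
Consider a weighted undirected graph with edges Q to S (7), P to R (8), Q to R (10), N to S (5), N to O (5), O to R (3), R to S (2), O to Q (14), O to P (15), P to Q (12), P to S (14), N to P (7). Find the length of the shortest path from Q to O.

Some routes from Q to O:
Q-R-O: 10 + 3 = 13
Q-O: 14
Q-S-R-O: 7 + 2 + 3 = 12
Shortest: 12.

12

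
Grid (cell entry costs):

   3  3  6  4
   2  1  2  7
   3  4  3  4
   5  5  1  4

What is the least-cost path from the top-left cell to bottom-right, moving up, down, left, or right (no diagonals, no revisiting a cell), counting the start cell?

16

Take [0,0] → [1,0] → [1,1] → [1,2] → [2,2] → [3,2] → [3,3] for a total of 3 + 2 + 1 + 2 + 3 + 1 + 4 = 16.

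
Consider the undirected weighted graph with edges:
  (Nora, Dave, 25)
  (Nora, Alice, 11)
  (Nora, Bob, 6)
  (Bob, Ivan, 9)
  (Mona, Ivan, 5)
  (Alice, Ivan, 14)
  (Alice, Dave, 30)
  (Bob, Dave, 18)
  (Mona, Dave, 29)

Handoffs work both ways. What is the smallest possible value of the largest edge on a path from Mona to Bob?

A few of the Mona→Bob routes:
Mona - Ivan - Alice - Nora - Dave - Bob: max(5, 14, 11, 25, 18) = 25
Mona - Ivan - Bob: max(5, 9) = 9
Mona - Ivan - Alice - Nora - Bob: max(5, 14, 11, 6) = 14
The minimum achievable maximum is 9.

9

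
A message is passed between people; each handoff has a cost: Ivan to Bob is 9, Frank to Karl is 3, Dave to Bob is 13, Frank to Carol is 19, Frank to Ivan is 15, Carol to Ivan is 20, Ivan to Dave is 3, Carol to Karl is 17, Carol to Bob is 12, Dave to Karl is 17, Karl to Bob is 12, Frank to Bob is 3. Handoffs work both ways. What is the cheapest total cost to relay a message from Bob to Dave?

A few of the Bob→Dave routes:
Bob → Dave: 13
Bob → Frank → Ivan → Dave: 3 + 15 + 3 = 21
Bob → Frank → Karl → Dave: 3 + 3 + 17 = 23
Bob → Ivan → Dave: 9 + 3 = 12
Best route has total 12.

12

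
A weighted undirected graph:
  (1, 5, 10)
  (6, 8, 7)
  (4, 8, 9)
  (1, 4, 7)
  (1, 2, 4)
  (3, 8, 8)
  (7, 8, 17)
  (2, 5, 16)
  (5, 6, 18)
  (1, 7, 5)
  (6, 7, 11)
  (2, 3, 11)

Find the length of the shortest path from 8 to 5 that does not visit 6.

26

Checking several routes:
8-4-1-5: 9 + 7 + 10 = 26
8-3-2-1-5: 8 + 11 + 4 + 10 = 33
8-3-2-5: 8 + 11 + 16 = 35
8-7-1-5: 17 + 5 + 10 = 32
The minimum is 26.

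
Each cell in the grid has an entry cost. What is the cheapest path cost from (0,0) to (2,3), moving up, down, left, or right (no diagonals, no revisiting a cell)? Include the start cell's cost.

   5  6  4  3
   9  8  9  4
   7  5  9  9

31

One optimal route is [0,0] -> [0,1] -> [0,2] -> [0,3] -> [1,3] -> [2,3].
Its cost is 5 + 6 + 4 + 3 + 4 + 9 = 31.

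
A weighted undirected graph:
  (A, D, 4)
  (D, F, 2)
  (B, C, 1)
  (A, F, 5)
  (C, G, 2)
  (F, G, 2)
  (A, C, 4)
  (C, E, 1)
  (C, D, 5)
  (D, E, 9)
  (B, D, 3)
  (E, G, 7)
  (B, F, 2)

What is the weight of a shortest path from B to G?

A few of the B→G routes:
B-D-F-G: 3 + 2 + 2 = 7
B-C-G: 1 + 2 = 3
B-F-G: 2 + 2 = 4
The minimum is 3.

3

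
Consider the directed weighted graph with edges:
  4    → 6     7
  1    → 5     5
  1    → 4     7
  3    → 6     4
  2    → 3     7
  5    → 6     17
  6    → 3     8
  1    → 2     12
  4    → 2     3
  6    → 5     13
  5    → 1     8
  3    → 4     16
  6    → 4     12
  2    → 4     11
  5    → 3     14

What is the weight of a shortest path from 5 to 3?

14

A few of the 5→3 routes:
5 → 3: 14
5 → 6 → 3: 17 + 8 = 25
5 → 1 → 4 → 2 → 3: 8 + 7 + 3 + 7 = 25
Best route has total 14.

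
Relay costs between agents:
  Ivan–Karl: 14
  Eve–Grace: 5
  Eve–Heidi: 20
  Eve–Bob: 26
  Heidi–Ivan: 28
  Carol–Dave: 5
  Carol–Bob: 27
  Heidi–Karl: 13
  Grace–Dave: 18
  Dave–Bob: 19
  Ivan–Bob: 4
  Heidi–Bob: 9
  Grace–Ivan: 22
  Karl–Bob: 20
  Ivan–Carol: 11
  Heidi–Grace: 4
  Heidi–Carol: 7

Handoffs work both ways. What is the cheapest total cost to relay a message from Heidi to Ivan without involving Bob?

Some routes from Heidi to Ivan avoiding Bob:
Heidi-Eve-Grace-Ivan: 20 + 5 + 22 = 47
Heidi-Ivan: 28
Heidi-Carol-Ivan: 7 + 11 = 18
Heidi-Grace-Ivan: 4 + 22 = 26
Heidi-Grace-Dave-Carol-Ivan: 4 + 18 + 5 + 11 = 38
Heidi-Karl-Ivan: 13 + 14 = 27
Best route has total 18.

18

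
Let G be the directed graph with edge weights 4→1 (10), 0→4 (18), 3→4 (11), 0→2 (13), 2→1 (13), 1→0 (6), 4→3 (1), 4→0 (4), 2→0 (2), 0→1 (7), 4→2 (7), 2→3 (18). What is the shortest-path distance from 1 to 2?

Candidate routes:
1 → 0 → 2: 6 + 13 = 19
1 → 0 → 4 → 2: 6 + 18 + 7 = 31
The minimum is 19.

19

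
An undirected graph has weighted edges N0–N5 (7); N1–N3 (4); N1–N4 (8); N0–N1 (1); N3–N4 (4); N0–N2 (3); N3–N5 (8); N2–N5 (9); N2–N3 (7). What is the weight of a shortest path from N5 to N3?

Some routes from N5 to N3:
N5 -> N3: 8
N5 -> N0 -> N1 -> N3: 7 + 1 + 4 = 12
N5 -> N2 -> N0 -> N1 -> N3: 9 + 3 + 1 + 4 = 17
N5 -> N2 -> N3: 9 + 7 = 16
N5 -> N0 -> N1 -> N4 -> N3: 7 + 1 + 8 + 4 = 20
N5 -> N0 -> N2 -> N3: 7 + 3 + 7 = 17
Shortest: 8.

8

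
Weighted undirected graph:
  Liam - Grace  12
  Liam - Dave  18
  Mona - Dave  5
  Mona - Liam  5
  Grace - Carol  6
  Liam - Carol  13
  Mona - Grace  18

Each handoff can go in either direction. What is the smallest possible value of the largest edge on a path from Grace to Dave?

Paths from Grace to Dave:
Grace→Carol→Liam→Dave: max(6, 13, 18) = 18
Grace→Liam→Dave: max(12, 18) = 18
Grace→Liam→Mona→Dave: max(12, 5, 5) = 12
Grace→Mona→Dave: max(18, 5) = 18
Grace→Mona→Liam→Dave: max(18, 5, 18) = 18
Grace→Carol→Liam→Mona→Dave: max(6, 13, 5, 5) = 13
Best route has worst link 12.

12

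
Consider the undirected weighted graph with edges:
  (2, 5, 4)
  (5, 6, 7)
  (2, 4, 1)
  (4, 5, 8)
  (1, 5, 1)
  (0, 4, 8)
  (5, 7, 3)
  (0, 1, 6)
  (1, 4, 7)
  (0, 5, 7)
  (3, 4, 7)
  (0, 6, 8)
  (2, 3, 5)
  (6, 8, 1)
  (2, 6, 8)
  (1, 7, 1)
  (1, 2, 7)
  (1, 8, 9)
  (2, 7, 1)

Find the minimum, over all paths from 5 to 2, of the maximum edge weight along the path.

Comparing a few candidate routes:
5-1-2: max(1, 7) = 7
5-1-4-2: max(1, 7, 1) = 7
5-7-2: max(3, 1) = 3
5-2: max(4) = 4
5-1-4-3-2: max(1, 7, 7, 5) = 7
5-1-7-2: max(1, 1, 1) = 1
Smallest bottleneck: 1.

1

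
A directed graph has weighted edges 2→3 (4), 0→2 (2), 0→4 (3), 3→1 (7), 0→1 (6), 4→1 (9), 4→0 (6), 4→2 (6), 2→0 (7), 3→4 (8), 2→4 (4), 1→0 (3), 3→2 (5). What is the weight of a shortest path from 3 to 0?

10

Comparing a few candidate routes:
3 -> 4 -> 0: 8 + 6 = 14
3 -> 2 -> 0: 5 + 7 = 12
3 -> 1 -> 0: 7 + 3 = 10
3 -> 2 -> 4 -> 0: 5 + 4 + 6 = 15
Shortest: 10.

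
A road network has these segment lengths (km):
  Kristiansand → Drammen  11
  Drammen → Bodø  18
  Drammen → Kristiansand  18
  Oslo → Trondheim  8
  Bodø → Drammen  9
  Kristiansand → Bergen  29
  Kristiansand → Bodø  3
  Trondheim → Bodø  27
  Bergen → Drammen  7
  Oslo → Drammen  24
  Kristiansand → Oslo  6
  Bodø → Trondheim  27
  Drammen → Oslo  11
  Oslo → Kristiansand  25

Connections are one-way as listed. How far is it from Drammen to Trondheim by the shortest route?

A few of the Drammen→Trondheim routes:
Drammen → Kristiansand → Oslo → Trondheim: 18 + 6 + 8 = 32
Drammen → Bodø → Trondheim: 18 + 27 = 45
Drammen → Oslo → Trondheim: 11 + 8 = 19
The minimum is 19 km.

19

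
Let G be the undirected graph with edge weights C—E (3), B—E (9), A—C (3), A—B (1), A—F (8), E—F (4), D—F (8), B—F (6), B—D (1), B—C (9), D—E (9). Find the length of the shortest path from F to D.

7

Comparing a few candidate routes:
F-A-B-D: 8 + 1 + 1 = 10
F-E-D: 4 + 9 = 13
F-D: 8
F-E-C-A-B-D: 4 + 3 + 3 + 1 + 1 = 12
F-E-B-D: 4 + 9 + 1 = 14
F-B-D: 6 + 1 = 7
Shortest: 7.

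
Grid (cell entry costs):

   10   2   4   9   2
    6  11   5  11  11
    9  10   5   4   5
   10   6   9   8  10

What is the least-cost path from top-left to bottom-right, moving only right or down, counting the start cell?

Path [0,0] -> [0,1] -> [0,2] -> [1,2] -> [2,2] -> [2,3] -> [2,4] -> [3,4]: 10 + 2 + 4 + 5 + 5 + 4 + 5 + 10 = 45.
For comparison, the top-then-right route costs 53.

45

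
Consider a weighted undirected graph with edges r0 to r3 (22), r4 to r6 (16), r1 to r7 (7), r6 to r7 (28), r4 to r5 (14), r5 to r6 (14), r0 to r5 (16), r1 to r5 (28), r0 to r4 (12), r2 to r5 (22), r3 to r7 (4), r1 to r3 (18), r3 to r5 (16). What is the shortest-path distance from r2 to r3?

38

Checking several routes:
r2 → r5 → r1 → r3: 22 + 28 + 18 = 68
r2 → r5 → r4 → r0 → r3: 22 + 14 + 12 + 22 = 70
r2 → r5 → r1 → r7 → r3: 22 + 28 + 7 + 4 = 61
r2 → r5 → r6 → r7 → r3: 22 + 14 + 28 + 4 = 68
r2 → r5 → r3: 22 + 16 = 38
r2 → r5 → r0 → r3: 22 + 16 + 22 = 60
Shortest: 38.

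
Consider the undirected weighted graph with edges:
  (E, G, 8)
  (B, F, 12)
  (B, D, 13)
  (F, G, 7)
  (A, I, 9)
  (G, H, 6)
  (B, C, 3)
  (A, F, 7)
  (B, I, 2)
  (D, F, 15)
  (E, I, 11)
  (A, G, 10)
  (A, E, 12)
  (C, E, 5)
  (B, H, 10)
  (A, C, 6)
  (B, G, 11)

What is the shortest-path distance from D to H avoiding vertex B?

28

Checking several routes:
D→F→A→C→E→G→H: 15 + 7 + 6 + 5 + 8 + 6 = 47
D→F→A→E→G→H: 15 + 7 + 12 + 8 + 6 = 48
D→F→G→H: 15 + 7 + 6 = 28
D→F→A→G→H: 15 + 7 + 10 + 6 = 38
Shortest: 28.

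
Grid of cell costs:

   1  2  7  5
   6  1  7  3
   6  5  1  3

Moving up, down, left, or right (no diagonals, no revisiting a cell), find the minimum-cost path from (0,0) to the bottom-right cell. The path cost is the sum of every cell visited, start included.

Cheapest: [0,0] → [0,1] → [1,1] → [2,1] → [2,2] → [2,3]
  1 + 2 + 1 + 5 + 1 + 3 = 13

13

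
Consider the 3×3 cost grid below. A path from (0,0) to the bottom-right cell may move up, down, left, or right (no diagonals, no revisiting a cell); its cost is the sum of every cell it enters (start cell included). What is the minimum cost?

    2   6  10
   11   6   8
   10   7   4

Take [0,0] [0,1] [1,1] [2,1] [2,2] for a total of 2 + 6 + 6 + 7 + 4 = 25.

25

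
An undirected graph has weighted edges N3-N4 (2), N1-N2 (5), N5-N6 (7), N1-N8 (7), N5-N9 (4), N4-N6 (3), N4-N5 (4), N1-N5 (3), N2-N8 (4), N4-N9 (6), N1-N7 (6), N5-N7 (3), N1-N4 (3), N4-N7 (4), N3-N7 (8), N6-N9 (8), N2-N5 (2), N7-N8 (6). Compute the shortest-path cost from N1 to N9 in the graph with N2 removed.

A few of the N1→N9 routes:
N1 -> N5 -> N9: 3 + 4 = 7
N1 -> N4 -> N9: 3 + 6 = 9
N1 -> N7 -> N5 -> N9: 6 + 3 + 4 = 13
N1 -> N4 -> N5 -> N9: 3 + 4 + 4 = 11
Best route has total 7.

7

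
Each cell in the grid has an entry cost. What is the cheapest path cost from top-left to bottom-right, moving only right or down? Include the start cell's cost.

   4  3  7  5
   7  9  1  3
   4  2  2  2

Cheapest: [0,0] -> [0,1] -> [0,2] -> [1,2] -> [2,2] -> [2,3]
  4 + 3 + 7 + 1 + 2 + 2 = 19

19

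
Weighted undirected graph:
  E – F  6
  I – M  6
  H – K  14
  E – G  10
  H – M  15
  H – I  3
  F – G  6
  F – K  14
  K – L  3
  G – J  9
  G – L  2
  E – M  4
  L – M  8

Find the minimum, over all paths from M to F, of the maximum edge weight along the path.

6

Comparing a few candidate routes:
M-E-G-F: max(4, 10, 6) = 10
M-L-G-E-F: max(8, 2, 10, 6) = 10
M-E-F: max(4, 6) = 6
M-L-K-F: max(8, 3, 14) = 14
M-L-G-F: max(8, 2, 6) = 8
M-I-H-K-L-G-E-F: max(6, 3, 14, 3, 2, 10, 6) = 14
Smallest bottleneck: 6.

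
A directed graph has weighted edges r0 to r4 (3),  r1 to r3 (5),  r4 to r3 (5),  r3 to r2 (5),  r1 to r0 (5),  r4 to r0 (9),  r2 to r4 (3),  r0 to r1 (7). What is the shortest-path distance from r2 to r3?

8

Paths from r2 to r3:
r2 - r4 - r3: 3 + 5 = 8
r2 - r4 - r0 - r1 - r3: 3 + 9 + 7 + 5 = 24
The minimum is 8.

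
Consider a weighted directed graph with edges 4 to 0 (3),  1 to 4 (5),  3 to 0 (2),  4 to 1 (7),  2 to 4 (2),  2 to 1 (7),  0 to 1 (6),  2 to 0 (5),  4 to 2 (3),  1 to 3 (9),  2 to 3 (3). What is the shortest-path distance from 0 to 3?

Routes from 0 to 3:
0 - 1 - 4 - 2 - 3: 6 + 5 + 3 + 3 = 17
0 - 1 - 3: 6 + 9 = 15
Best route has total 15.

15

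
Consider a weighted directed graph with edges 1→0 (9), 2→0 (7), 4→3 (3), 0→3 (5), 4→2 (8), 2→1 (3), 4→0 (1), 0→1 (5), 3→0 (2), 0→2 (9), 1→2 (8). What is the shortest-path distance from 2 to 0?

Candidate routes:
2 - 0: 7
2 - 1 - 0: 3 + 9 = 12
Best route has total 7.

7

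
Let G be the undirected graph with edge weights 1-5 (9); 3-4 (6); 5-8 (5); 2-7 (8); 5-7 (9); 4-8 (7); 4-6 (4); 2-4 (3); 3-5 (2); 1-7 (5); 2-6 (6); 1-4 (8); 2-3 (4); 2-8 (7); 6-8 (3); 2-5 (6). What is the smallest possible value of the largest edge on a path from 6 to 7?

8

Some routes from 6 to 7:
6 → 8 → 5 → 3 → 2 → 7: max(3, 5, 2, 4, 8) = 8
6 → 8 → 5 → 3 → 2 → 4 → 1 → 7: max(3, 5, 2, 4, 3, 8, 5) = 8
6 → 8 → 5 → 3 → 4 → 2 → 7: max(3, 5, 2, 6, 3, 8) = 8
6 → 8 → 5 → 3 → 4 → 1 → 7: max(3, 5, 2, 6, 8, 5) = 8
Best route has worst link 8.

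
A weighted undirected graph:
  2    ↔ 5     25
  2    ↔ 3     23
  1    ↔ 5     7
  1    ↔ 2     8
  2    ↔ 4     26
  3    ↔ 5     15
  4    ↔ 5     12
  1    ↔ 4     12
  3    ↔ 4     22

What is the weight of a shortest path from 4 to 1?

Some routes from 4 to 1:
4 → 2 → 1: 26 + 8 = 34
4 → 1: 12
4 → 5 → 1: 12 + 7 = 19
Best route has total 12.

12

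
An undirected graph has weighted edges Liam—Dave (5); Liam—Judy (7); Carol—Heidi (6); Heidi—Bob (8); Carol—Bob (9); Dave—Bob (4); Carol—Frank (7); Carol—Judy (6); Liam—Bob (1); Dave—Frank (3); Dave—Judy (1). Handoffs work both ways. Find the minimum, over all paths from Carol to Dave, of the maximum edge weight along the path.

Checking several routes:
Carol→Judy→Liam→Dave: max(6, 7, 5) = 7
Carol→Frank→Dave: max(7, 3) = 7
Carol→Judy→Dave: max(6, 1) = 6
Smallest bottleneck: 6.

6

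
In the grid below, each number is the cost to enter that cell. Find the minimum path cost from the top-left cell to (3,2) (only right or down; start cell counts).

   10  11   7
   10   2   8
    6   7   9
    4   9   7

45

Best path: [0,0] [1,0] [1,1] [2,1] [2,2] [3,2]
Cost: 10 + 10 + 2 + 7 + 9 + 7 = 45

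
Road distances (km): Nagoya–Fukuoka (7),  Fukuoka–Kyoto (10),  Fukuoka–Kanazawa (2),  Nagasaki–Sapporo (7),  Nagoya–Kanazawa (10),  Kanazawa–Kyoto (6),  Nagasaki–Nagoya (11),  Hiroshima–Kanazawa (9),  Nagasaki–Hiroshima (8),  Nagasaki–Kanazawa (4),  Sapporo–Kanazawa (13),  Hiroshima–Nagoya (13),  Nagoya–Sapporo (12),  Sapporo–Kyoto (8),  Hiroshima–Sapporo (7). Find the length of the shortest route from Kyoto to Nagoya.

15

Some routes from Kyoto to Nagoya:
Kyoto-Kanazawa-Fukuoka-Nagoya: 6 + 2 + 7 = 15
Kyoto-Sapporo-Nagoya: 8 + 12 = 20
Kyoto-Fukuoka-Nagoya: 10 + 7 = 17
Kyoto-Kanazawa-Nagoya: 6 + 10 = 16
Kyoto-Kanazawa-Nagasaki-Nagoya: 6 + 4 + 11 = 21
Best route has total 15 km.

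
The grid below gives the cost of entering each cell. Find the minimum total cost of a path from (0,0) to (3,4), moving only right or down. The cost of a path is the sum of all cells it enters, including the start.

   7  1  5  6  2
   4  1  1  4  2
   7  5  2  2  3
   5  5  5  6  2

19

Take (0,0) -> (0,1) -> (1,1) -> (1,2) -> (2,2) -> (2,3) -> (2,4) -> (3,4) for a total of 7 + 1 + 1 + 1 + 2 + 2 + 3 + 2 = 19.
(Top row then right column would cost 28.)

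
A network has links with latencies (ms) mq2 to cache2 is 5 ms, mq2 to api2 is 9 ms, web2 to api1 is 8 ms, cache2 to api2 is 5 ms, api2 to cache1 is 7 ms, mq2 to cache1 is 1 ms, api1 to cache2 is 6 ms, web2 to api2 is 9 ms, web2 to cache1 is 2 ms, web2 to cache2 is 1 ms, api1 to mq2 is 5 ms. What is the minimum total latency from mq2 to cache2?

A few of the mq2→cache2 routes:
mq2→cache1→web2→cache2: 1 + 2 + 1 = 4
mq2→api1→cache2: 5 + 6 = 11
mq2→api1→web2→cache2: 5 + 8 + 1 = 14
mq2→cache1→api2→cache2: 1 + 7 + 5 = 13
mq2→cache2: 5
Best route has total 4 ms.

4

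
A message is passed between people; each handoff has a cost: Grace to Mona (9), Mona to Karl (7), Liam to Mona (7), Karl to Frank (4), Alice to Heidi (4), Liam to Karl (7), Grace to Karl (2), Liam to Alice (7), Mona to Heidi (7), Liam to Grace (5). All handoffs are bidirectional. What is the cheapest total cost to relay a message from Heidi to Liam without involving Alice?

14

Candidate routes:
Heidi - Mona - Karl - Liam: 7 + 7 + 7 = 21
Heidi - Mona - Grace - Karl - Liam: 7 + 9 + 2 + 7 = 25
Heidi - Mona - Liam: 7 + 7 = 14
Heidi - Mona - Grace - Liam: 7 + 9 + 5 = 21
Heidi - Mona - Karl - Grace - Liam: 7 + 7 + 2 + 5 = 21
Shortest: 14.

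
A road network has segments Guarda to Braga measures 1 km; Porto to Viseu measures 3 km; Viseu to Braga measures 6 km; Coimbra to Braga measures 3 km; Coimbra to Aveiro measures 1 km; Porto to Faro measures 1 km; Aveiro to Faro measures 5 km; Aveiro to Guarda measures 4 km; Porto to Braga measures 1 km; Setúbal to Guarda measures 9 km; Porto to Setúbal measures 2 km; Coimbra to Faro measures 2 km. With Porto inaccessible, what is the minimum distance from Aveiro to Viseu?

10

Paths from Aveiro to Viseu avoiding Porto:
Aveiro -> Coimbra -> Braga -> Viseu: 1 + 3 + 6 = 10
Aveiro -> Faro -> Coimbra -> Braga -> Viseu: 5 + 2 + 3 + 6 = 16
Aveiro -> Guarda -> Braga -> Viseu: 4 + 1 + 6 = 11
Best route has total 10 km.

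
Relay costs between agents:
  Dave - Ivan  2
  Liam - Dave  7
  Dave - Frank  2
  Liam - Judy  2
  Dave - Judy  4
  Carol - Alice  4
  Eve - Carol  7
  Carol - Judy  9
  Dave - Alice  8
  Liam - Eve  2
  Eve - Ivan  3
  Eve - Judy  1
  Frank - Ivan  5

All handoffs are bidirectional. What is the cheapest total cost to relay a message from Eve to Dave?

5

A few of the Eve→Dave routes:
Eve → Judy → Dave: 1 + 4 = 5
Eve → Liam → Judy → Dave: 2 + 2 + 4 = 8
Eve → Liam → Dave: 2 + 7 = 9
Eve → Ivan → Dave: 3 + 2 = 5
The minimum is 5.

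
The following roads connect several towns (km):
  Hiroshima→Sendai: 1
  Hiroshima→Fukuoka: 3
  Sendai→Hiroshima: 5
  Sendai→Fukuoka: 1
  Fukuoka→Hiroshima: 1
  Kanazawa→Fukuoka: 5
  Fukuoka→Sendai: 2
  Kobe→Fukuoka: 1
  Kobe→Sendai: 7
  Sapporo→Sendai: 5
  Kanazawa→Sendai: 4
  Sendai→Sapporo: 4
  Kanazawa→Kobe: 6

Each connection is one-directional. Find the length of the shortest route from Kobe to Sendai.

Routes from Kobe to Sendai:
Kobe→Fukuoka→Hiroshima→Sendai: 1 + 1 + 1 = 3
Kobe→Sendai: 7
Kobe→Fukuoka→Sendai: 1 + 2 = 3
Best route has total 3 km.

3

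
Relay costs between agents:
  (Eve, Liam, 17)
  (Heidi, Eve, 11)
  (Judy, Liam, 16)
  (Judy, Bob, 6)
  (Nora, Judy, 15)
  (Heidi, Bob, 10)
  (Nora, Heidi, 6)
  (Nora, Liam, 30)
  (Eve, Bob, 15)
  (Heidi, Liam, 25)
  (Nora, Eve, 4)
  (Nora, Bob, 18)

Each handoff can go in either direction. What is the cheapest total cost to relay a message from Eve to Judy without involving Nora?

Checking several routes:
Eve → Liam → Judy: 17 + 16 = 33
Eve → Heidi → Bob → Judy: 11 + 10 + 6 = 27
Eve → Bob → Judy: 15 + 6 = 21
The minimum is 21.

21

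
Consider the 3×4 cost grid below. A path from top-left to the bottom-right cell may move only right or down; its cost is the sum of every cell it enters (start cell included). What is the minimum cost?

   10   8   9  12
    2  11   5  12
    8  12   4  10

42

Take (0,0) → (1,0) → (1,1) → (1,2) → (2,2) → (2,3) for a total of 10 + 2 + 11 + 5 + 4 + 10 = 42.
(Top row then right column would cost 61.)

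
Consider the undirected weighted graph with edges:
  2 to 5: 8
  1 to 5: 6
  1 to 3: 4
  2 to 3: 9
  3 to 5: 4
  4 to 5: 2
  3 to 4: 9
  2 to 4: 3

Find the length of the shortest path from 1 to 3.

A few of the 1→3 routes:
1 → 3: 4
1 → 5 → 4 → 3: 6 + 2 + 9 = 17
1 → 5 → 3: 6 + 4 = 10
Shortest: 4.

4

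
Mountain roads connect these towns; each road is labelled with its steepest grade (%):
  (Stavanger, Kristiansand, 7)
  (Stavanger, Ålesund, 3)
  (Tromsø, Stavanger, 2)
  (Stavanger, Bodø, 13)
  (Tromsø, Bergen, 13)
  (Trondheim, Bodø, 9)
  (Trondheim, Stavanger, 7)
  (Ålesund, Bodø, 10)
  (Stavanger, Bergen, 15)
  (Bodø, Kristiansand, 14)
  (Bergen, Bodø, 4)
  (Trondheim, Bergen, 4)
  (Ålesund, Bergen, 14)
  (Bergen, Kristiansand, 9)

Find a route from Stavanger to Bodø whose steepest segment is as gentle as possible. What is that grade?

7

Checking several routes:
Stavanger-Trondheim-Bergen-Bodø: max(7, 4, 4) = 7
Stavanger-Trondheim-Bodø: max(7, 9) = 9
Stavanger-Kristiansand-Bergen-Trondheim-Bodø: max(7, 9, 4, 9) = 9
The minimum achievable maximum is 7%.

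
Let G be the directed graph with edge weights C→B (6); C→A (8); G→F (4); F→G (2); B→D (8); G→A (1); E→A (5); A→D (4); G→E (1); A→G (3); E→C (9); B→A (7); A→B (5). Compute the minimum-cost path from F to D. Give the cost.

Some routes from F to D:
F → G → E → A → B → D: 2 + 1 + 5 + 5 + 8 = 21
F → G → A → B → D: 2 + 1 + 5 + 8 = 16
F → G → A → D: 2 + 1 + 4 = 7
F → G → E → A → D: 2 + 1 + 5 + 4 = 12
Best route has total 7.

7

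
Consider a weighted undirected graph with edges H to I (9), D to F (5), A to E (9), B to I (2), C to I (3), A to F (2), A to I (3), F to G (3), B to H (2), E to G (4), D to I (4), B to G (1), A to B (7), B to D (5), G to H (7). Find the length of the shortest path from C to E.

Comparing a few candidate routes:
C → I → D → B → G → E: 3 + 4 + 5 + 1 + 4 = 17
C → I → A → F → G → E: 3 + 3 + 2 + 3 + 4 = 15
C → I → A → E: 3 + 3 + 9 = 15
C → I → B → G → E: 3 + 2 + 1 + 4 = 10
Best route has total 10.

10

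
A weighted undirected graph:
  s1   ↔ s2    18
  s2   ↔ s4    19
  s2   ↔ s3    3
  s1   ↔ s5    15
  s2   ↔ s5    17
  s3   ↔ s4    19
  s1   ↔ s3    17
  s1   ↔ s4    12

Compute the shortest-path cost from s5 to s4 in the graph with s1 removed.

Routes from s5 to s4 avoiding s1:
s5→s2→s4: 17 + 19 = 36
s5→s2→s3→s4: 17 + 3 + 19 = 39
Shortest: 36.

36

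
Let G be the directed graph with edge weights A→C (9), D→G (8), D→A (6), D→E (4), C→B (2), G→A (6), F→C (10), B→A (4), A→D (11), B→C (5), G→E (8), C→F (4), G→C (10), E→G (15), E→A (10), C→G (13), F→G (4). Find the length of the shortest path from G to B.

Candidate routes:
G -> A -> C -> B: 6 + 9 + 2 = 17
G -> C -> B: 10 + 2 = 12
G -> E -> A -> C -> B: 8 + 10 + 9 + 2 = 29
The minimum is 12.

12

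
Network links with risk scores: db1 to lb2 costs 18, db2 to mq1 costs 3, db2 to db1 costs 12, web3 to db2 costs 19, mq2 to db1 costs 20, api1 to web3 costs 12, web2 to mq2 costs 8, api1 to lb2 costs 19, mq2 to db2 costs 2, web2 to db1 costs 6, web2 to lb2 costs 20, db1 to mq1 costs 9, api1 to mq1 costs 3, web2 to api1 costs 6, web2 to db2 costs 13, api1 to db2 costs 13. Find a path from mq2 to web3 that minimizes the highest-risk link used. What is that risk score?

A few of the mq2→web3 routes:
mq2→web2→db1→mq1→api1→web3: max(8, 6, 9, 3, 12) = 12
mq2→web2→db1→db2→mq1→api1→web3: max(8, 6, 12, 3, 3, 12) = 12
mq2→db2→db1→mq1→api1→web3: max(2, 12, 9, 3, 12) = 12
mq2→web2→api1→web3: max(8, 6, 12) = 12
The minimum achievable maximum is 12.

12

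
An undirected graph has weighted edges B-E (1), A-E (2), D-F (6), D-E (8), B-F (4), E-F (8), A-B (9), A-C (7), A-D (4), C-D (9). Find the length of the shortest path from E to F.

5

Some routes from E to F:
E - F: 8
E - A - D - F: 2 + 4 + 6 = 12
E - A - B - F: 2 + 9 + 4 = 15
E - D - F: 8 + 6 = 14
E - B - F: 1 + 4 = 5
The minimum is 5.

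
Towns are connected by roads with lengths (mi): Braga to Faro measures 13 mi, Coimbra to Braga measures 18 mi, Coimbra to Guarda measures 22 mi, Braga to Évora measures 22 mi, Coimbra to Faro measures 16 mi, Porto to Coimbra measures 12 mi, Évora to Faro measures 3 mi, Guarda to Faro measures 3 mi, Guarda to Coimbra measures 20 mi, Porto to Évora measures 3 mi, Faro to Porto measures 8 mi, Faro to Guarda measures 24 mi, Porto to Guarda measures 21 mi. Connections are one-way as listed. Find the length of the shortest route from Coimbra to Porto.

Candidate routes:
Coimbra→Faro→Porto: 16 + 8 = 24
Coimbra→Guarda→Faro→Porto: 22 + 3 + 8 = 33
Coimbra→Braga→Faro→Porto: 18 + 13 + 8 = 39
Coimbra→Braga→Évora→Faro→Porto: 18 + 22 + 3 + 8 = 51
The minimum is 24 mi.

24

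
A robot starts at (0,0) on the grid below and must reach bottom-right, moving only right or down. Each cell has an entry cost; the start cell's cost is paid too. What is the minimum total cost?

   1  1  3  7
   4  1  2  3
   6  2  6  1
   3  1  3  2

11

Take [0,0] -> [0,1] -> [1,1] -> [1,2] -> [1,3] -> [2,3] -> [3,3] for a total of 1 + 1 + 1 + 2 + 3 + 1 + 2 = 11.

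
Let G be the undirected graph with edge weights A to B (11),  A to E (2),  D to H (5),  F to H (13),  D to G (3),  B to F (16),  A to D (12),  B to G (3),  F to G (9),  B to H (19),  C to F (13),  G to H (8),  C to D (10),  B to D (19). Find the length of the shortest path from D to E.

A few of the D→E routes:
D - G - B - A - E: 3 + 3 + 11 + 2 = 19
D - A - E: 12 + 2 = 14
D - H - G - B - A - E: 5 + 8 + 3 + 11 + 2 = 29
Shortest: 14.

14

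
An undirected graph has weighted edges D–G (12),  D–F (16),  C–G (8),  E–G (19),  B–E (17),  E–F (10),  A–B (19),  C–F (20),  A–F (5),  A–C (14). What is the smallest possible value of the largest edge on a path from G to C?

8

Comparing a few candidate routes:
G - D - F - A - C: max(12, 16, 5, 14) = 16
G - C: max(8) = 8
G - E - F - A - C: max(19, 10, 5, 14) = 19
G - E - B - A - C: max(19, 17, 19, 14) = 19
G - D - F - E - B - A - C: max(12, 16, 10, 17, 19, 14) = 19
The minimum achievable maximum is 8.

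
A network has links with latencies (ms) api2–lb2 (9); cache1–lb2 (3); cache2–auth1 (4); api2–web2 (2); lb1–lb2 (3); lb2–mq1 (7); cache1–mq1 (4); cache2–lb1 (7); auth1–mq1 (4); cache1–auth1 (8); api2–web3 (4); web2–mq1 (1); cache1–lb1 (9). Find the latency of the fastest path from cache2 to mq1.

8

Comparing a few candidate routes:
cache2→auth1→cache1→mq1: 4 + 8 + 4 = 16
cache2→lb1→lb2→cache1→mq1: 7 + 3 + 3 + 4 = 17
cache2→lb1→lb2→mq1: 7 + 3 + 7 = 17
cache2→auth1→mq1: 4 + 4 = 8
Shortest: 8 ms.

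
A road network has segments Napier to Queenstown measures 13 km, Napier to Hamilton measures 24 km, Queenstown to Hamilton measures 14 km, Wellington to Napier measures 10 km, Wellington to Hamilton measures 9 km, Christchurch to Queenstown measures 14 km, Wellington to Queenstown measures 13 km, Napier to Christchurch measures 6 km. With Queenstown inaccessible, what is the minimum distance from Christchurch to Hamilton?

25

Routes from Christchurch to Hamilton avoiding Queenstown:
Christchurch - Napier - Wellington - Hamilton: 6 + 10 + 9 = 25
Christchurch - Napier - Hamilton: 6 + 24 = 30
The minimum is 25 km.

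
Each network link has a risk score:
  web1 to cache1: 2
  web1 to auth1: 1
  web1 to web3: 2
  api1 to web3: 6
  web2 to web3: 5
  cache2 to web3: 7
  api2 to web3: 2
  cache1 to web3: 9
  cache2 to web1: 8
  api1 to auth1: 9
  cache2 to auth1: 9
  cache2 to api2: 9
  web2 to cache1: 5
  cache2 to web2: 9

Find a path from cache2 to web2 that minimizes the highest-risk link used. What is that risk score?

Comparing a few candidate routes:
cache2→web3→web1→cache1→web2: max(7, 2, 2, 5) = 7
cache2→web3→web2: max(7, 5) = 7
cache2→web1→cache1→web2: max(8, 2, 5) = 8
cache2→web1→web3→web2: max(8, 2, 5) = 8
Best route has worst link 7.

7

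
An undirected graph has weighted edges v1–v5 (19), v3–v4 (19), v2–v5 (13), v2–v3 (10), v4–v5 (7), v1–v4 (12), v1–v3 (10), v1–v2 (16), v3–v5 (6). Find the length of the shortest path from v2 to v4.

20

Some routes from v2 to v4:
v2 - v3 - v4: 10 + 19 = 29
v2 - v1 - v4: 16 + 12 = 28
v2 - v5 - v4: 13 + 7 = 20
v2 - v3 - v5 - v4: 10 + 6 + 7 = 23
Best route has total 20.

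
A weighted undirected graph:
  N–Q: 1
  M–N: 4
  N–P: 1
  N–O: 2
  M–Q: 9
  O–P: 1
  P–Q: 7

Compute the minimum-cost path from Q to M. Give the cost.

5

Candidate routes:
Q - P - O - N - M: 7 + 1 + 2 + 4 = 14
Q - M: 9
Q - N - M: 1 + 4 = 5
Q - P - N - M: 7 + 1 + 4 = 12
Shortest: 5.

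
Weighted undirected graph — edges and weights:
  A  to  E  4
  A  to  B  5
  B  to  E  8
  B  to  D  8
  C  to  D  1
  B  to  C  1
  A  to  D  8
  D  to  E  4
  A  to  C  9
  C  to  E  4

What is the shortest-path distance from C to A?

A few of the C→A routes:
C → E → A: 4 + 4 = 8
C → B → A: 1 + 5 = 6
C → D → E → A: 1 + 4 + 4 = 9
Shortest: 6.

6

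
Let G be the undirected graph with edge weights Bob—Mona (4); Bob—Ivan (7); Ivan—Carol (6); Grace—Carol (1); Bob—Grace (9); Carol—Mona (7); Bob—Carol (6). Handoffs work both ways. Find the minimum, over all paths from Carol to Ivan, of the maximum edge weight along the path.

6

Routes from Carol to Ivan:
Carol-Mona-Bob-Ivan: max(7, 4, 7) = 7
Carol-Ivan: max(6) = 6
Carol-Bob-Ivan: max(6, 7) = 7
Carol-Grace-Bob-Ivan: max(1, 9, 7) = 9
Smallest bottleneck: 6.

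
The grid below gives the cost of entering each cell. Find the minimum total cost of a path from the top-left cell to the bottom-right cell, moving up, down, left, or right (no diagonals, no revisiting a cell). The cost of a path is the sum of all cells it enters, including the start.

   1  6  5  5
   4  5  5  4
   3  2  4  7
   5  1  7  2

One optimal route is [0,0] [1,0] [2,0] [2,1] [3,1] [3,2] [3,3].
Its cost is 1 + 4 + 3 + 2 + 1 + 7 + 2 = 20.

20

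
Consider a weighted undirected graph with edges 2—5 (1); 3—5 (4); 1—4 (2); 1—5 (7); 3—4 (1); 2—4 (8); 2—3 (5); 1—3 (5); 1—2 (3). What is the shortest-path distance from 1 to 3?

3

Comparing a few candidate routes:
1 -> 4 -> 3: 2 + 1 = 3
1 -> 3: 5
1 -> 5 -> 3: 7 + 4 = 11
1 -> 2 -> 5 -> 3: 3 + 1 + 4 = 8
1 -> 2 -> 3: 3 + 5 = 8
The minimum is 3.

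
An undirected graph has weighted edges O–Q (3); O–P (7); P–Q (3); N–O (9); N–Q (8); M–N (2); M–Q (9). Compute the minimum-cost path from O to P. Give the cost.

6

Candidate routes:
O→N→M→Q→P: 9 + 2 + 9 + 3 = 23
O→P: 7
O→N→Q→P: 9 + 8 + 3 = 20
O→Q→P: 3 + 3 = 6
Best route has total 6.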